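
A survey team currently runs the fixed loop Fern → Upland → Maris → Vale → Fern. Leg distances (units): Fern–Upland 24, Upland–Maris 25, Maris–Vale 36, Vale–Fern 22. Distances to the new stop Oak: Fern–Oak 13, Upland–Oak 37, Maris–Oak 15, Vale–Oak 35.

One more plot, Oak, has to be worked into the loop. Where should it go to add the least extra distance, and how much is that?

Insertion cost between consecutive stops i–j is d(i,Oak) + d(Oak,j) − d(i,j):
  between Fern and Upland: 13 + 37 − 24 = 26
  between Upland and Maris: 37 + 15 − 25 = 27
  between Maris and Vale: 15 + 35 − 36 = 14
  between Vale and Fern: 35 + 13 − 22 = 26
Cheapest insertion is between Maris and Vale, adding 14.
New total = 107 + 14 = 121.

+14 — insert Oak between Maris and Vale.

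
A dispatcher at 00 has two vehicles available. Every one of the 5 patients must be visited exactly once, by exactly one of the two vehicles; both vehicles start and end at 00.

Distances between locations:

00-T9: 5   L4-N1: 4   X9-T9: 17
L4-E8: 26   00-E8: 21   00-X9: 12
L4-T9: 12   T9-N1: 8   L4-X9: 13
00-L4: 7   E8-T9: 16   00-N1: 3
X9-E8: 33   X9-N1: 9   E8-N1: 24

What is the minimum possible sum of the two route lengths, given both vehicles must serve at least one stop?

Try each way of splitting the stops between the two vehicles (each non-empty) and, for each split, find the best tour for each vehicle:
  {L4} + {X9, E8, T9, N1}: 14 + 66 = 80
  {X9} + {L4, E8, T9, N1}: 24 + 54 = 78
  {L4, X9} + {E8, T9, N1}: 32 + 48 = 80
  {E8} + {L4, X9, T9, N1}: 42 + 42 = 84
  {L4, E8} + {X9, T9, N1}: 54 + 34 = 88
  {X9, E8} + {L4, T9, N1}: 66 + 24 = 90
  … (15 splits in total)
  {E8, T9} + {L4, X9, N1}: 42 + 32 = 74  ← best
Best: vehicle 1 00 → E8 → T9 → 00 = 42; vehicle 2 00 → L4 → X9 → N1 → 00 = 32; combined 74.

Minimum combined distance: 74.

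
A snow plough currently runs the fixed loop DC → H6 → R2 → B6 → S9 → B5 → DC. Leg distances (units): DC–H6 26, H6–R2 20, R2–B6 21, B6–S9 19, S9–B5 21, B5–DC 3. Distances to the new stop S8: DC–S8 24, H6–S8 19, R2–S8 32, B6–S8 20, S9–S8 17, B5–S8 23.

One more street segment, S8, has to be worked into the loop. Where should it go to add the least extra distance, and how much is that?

Adding 17 by placing S8 on the DC–H6 leg.

Insertion cost between consecutive stops i–j is d(i,S8) + d(S8,j) − d(i,j):
  between DC and H6: 24 + 19 − 26 = 17
  between H6 and R2: 19 + 32 − 20 = 31
  between R2 and B6: 32 + 20 − 21 = 31
  between B6 and S9: 20 + 17 − 19 = 18
  between S9 and B5: 17 + 23 − 21 = 19
  between B5 and DC: 23 + 24 − 3 = 44
Cheapest insertion is between DC and H6, adding 17.
New total = 110 + 17 = 127.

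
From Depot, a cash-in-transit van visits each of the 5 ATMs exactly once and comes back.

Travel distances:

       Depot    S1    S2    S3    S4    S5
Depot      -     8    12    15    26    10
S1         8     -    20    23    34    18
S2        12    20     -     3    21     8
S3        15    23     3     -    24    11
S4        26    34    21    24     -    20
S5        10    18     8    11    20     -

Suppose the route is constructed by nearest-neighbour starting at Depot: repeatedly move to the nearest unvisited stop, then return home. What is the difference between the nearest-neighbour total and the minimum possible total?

The nearest-neighbour route is 2 longer than optimal.

From Depot: S1=8, S5=10, S2=12, S3=15, S4=26 → choose S1 (8).
From S1: S5=18, S2=20, S3=23, S4=34 → choose S5 (18).
From S5: S2=8, S3=11, S4=20 → choose S2 (8).
From S2: S3=3, S4=21 → choose S3 (3).
From S3: S4=24 → choose S4 (24).
NN route Depot → S1 → S5 → S2 → S3 → S4 → Depot costs 87.
Optimal: Depot → S1 → S2 → S3 → S4 → S5 → Depot costs 85 (by enumerating all 60 distinct tours).
Excess = 87 − 85 = 2.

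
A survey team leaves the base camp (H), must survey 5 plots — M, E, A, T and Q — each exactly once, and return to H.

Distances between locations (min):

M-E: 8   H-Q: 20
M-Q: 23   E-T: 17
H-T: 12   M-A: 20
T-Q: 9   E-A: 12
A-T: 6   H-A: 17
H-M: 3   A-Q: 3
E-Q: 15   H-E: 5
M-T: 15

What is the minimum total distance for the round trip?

With 5 stops there are 5!/2 = 60 distinct round trips (a route and its reverse cost the same).
H→M→E→A→T→Q→H: 3+8+12+6+9+20 = 58
H→M→E→A→Q→T→H: 3+8+12+3+9+12 = 47
H→M→E→T→A→Q→H: 3+8+17+6+3+20 = 57
H→M→E→T→Q→A→H: 3+8+17+9+3+17 = 57
H→M→E→Q→A→T→H: 3+8+15+3+6+12 = 47
H→M→E→Q→T→A→H: 3+8+15+9+6+17 = 58
H→M→A→E→T→Q→H: 3+20+12+17+9+20 = 81
H→M→A→E→Q→T→H: 3+20+12+15+9+12 = 71
H→M→A→T→E→Q→H: 3+20+6+17+15+20 = 81
H→M→A→T→Q→E→H: 3+20+6+9+15+5 = 58
H→M→A→Q→E→T→H: 3+20+3+15+17+12 = 70
H→M→A→Q→T→E→H: 3+20+3+9+17+5 = 57
H→M→T→E→A→Q→H: 3+15+17+12+3+20 = 70
H→M→T→E→Q→A→H: 3+15+17+15+3+17 = 70
… (46 more)
The minimum is 47.
One optimal route: H → M → E → A → Q → T → H (or its reverse).

47 min — the shortest possible round trip.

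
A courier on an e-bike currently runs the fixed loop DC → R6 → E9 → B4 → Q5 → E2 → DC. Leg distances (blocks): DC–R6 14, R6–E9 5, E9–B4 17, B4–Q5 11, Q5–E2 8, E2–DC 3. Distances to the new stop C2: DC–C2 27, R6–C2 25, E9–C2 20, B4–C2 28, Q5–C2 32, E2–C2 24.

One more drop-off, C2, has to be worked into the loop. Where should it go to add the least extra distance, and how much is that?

Adding 31 blocks by placing C2 on the E9–B4 leg.

Insertion cost between consecutive stops i–j is d(i,C2) + d(C2,j) − d(i,j):
  between DC and R6: 27 + 25 − 14 = 38
  between R6 and E9: 25 + 20 − 5 = 40
  between E9 and B4: 20 + 28 − 17 = 31
  between B4 and Q5: 28 + 32 − 11 = 49
  between Q5 and E2: 32 + 24 − 8 = 48
  between E2 and DC: 24 + 27 − 3 = 48
Cheapest insertion is between E9 and B4, adding 31.
New total = 58 + 31 = 89.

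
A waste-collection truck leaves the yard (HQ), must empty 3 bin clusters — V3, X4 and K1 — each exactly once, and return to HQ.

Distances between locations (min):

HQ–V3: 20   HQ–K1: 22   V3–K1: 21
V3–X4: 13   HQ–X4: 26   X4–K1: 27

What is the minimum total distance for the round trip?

Minimum total distance: 82 min.

HQ-V3-X4-K1-HQ: 20+13+27+22 = 82
HQ-V3-K1-X4-HQ: 20+21+27+26 = 94
HQ-X4-V3-K1-HQ: 26+13+21+22 = 82
The minimum is 82.
One optimal route: HQ → V3 → X4 → K1 → HQ (or its reverse).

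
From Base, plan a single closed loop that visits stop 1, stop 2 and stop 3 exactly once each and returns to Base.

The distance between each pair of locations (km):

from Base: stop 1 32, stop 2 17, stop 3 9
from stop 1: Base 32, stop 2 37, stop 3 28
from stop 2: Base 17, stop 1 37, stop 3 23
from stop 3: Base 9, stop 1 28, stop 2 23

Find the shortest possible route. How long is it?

With 3 stops there are 3!/2 = 3 distinct round trips (a route and its reverse cost the same).
Base-stop 1-stop 2-stop 3-Base: 32+37+23+9 = 101
Base-stop 1-stop 3-stop 2-Base: 32+28+23+17 = 100
Base-stop 2-stop 1-stop 3-Base: 17+37+28+9 = 91
The minimum is 91.
One optimal route: Base → stop 2 → stop 1 → stop 3 → Base (or its reverse).

Minimum total distance: 91 km.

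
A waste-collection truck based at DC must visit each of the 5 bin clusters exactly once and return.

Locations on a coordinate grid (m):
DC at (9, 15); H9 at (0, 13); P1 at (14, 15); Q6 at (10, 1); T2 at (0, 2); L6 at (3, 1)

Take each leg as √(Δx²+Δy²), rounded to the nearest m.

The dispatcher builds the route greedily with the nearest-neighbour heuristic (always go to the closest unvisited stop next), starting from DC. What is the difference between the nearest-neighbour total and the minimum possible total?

DC: P1=5, H9=9, Q6=14, L6=15, T2=16 ⇒ P1
P1: H9=14, Q6=15, L6=18, T2=19 ⇒ H9
H9: T2=11, L6=12, Q6=16 ⇒ T2
T2: L6=3, Q6=10 ⇒ L6
L6: Q6=7 ⇒ Q6
NN route DC → P1 → H9 → T2 → L6 → Q6 → DC costs 54.
Optimal: DC → H9 → T2 → L6 → Q6 → P1 → DC costs 50 (by enumerating all 60 distinct tours).
Excess = 54 − 50 = 4.

4 m longer than the optimal tour.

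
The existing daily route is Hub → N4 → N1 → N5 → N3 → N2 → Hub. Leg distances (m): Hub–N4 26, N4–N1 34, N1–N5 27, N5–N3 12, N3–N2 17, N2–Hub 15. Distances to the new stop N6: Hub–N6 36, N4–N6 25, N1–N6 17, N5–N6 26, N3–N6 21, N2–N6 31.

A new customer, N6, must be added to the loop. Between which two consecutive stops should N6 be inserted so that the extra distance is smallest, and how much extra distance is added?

Minimum extra distance: 8 m, inserting N6 between N4 and N1.

Insertion cost between consecutive stops i–j is d(i,N6) + d(N6,j) − d(i,j):
  between Hub and N4: 36 + 25 − 26 = 35
  between N4 and N1: 25 + 17 − 34 = 8
  between N1 and N5: 17 + 26 − 27 = 16
  between N5 and N3: 26 + 21 − 12 = 35
  between N3 and N2: 21 + 31 − 17 = 35
  between N2 and Hub: 31 + 36 − 15 = 52
Cheapest insertion is between N4 and N1, adding 8.
New total = 131 + 8 = 139.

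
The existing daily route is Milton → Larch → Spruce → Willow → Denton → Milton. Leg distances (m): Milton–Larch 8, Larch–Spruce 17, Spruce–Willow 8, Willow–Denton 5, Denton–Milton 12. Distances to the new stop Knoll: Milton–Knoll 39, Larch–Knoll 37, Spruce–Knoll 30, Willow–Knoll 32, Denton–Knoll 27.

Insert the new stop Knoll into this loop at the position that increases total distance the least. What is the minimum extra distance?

Insertion cost between consecutive stops i–j is d(i,Knoll) + d(Knoll,j) − d(i,j):
  between Milton and Larch: 39 + 37 − 8 = 68
  between Larch and Spruce: 37 + 30 − 17 = 50
  between Spruce and Willow: 30 + 32 − 8 = 54
  between Willow and Denton: 32 + 27 − 5 = 54
  between Denton and Milton: 27 + 39 − 12 = 54
Cheapest insertion is between Larch and Spruce, adding 50.
New total = 50 + 50 = 100.

Adding 50 m by placing Knoll on the Larch–Spruce leg.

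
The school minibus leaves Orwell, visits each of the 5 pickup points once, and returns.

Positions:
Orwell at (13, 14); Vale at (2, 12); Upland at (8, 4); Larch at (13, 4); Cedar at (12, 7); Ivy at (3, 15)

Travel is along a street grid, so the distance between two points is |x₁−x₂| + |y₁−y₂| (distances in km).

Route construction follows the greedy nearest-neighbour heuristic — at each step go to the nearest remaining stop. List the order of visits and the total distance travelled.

46 km along Orwell → Cedar → Larch → Upland → Vale → Ivy → Orwell.

At Orwell the remaining stops are Cedar 8, Larch 10, Ivy 11, Vale 13, Upland 15; go to Cedar.
At Cedar the remaining stops are Larch 4, Upland 7, Vale 15, Ivy 17; go to Larch.
At Larch the remaining stops are Upland 5, Vale 19, Ivy 21; go to Upland.
At Upland the remaining stops are Vale 14, Ivy 16; go to Vale.
At Vale the remaining stops are Ivy 4; go to Ivy.
Return Ivy→Orwell: 11.
Total = 8 + 4 + 5 + 14 + 4 + 11 = 46.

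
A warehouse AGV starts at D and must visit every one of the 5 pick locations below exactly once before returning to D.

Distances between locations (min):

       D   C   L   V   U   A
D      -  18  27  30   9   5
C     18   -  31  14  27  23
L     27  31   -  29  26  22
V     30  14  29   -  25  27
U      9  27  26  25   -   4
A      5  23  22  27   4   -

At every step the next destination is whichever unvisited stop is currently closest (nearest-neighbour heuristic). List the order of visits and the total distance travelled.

From D: distances to unvisited — A=5, U=9, C=18, L=27, V=30. Nearest is A (5).
From A: distances to unvisited — U=4, L=22, C=23, V=27. Nearest is U (4).
From U: distances to unvisited — V=25, L=26, C=27. Nearest is V (25).
From V: distances to unvisited — C=14, L=29. Nearest is C (14).
From C: distances to unvisited — L=31. Nearest is L (31).
Return L→D: 27.
Total = 5 + 4 + 25 + 14 + 31 + 27 = 106.

Total distance 106 min via the nearest-neighbour route D → A → U → V → C → L → D.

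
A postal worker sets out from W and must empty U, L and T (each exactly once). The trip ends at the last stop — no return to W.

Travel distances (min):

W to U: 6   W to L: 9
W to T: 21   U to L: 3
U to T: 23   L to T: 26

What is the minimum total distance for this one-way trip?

35 min — the minimum one-way total.

There are 3! = 6 possible orderings.
W - U - L - T: 6+3+26 = 35
W - U - T - L: 6+23+26 = 55
W - L - U - T: 9+3+23 = 35
W - L - T - U: 9+26+23 = 58
W - T - U - L: 21+23+3 = 47
W - T - L - U: 21+26+3 = 50
The minimum is 35.
One shortest path: W → U → L → T.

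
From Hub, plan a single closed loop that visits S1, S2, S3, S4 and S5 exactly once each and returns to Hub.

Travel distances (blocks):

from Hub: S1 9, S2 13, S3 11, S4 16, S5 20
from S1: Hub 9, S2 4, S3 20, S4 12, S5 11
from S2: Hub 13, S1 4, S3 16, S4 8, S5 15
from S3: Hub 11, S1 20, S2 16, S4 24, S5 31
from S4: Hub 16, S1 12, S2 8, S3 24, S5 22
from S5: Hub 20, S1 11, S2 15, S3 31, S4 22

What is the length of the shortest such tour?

Shortest round trip = 77 blocks.

With 5 stops there are 5!/2 = 60 distinct round trips (a route and its reverse cost the same).
Hub-S1-S2-S3-S4-S5-Hub: 9+4+16+24+22+20 = 95
Hub-S1-S2-S3-S5-S4-Hub: 9+4+16+31+22+16 = 98
Hub-S1-S2-S4-S3-S5-Hub: 9+4+8+24+31+20 = 96
Hub-S1-S2-S4-S5-S3-Hub: 9+4+8+22+31+11 = 85
Hub-S1-S2-S5-S3-S4-Hub: 9+4+15+31+24+16 = 99
Hub-S1-S2-S5-S4-S3-Hub: 9+4+15+22+24+11 = 85
Hub-S1-S3-S2-S4-S5-Hub: 9+20+16+8+22+20 = 95
Hub-S1-S3-S2-S5-S4-Hub: 9+20+16+15+22+16 = 98
Hub-S1-S3-S4-S2-S5-Hub: 9+20+24+8+15+20 = 96
Hub-S1-S3-S4-S5-S2-Hub: 9+20+24+22+15+13 = 103
Hub-S1-S3-S5-S2-S4-Hub: 9+20+31+15+8+16 = 99
Hub-S1-S3-S5-S4-S2-Hub: 9+20+31+22+8+13 = 103
Hub-S1-S4-S2-S3-S5-Hub: 9+12+8+16+31+20 = 96
Hub-S1-S4-S2-S5-S3-Hub: 9+12+8+15+31+11 = 86
… (46 more)
Hub-S1-S5-S4-S2-S3-Hub: 9+11+22+8+16+11 = 77  ← best
The minimum is 77.
One optimal route: Hub → S1 → S5 → S4 → S2 → S3 → Hub (or its reverse).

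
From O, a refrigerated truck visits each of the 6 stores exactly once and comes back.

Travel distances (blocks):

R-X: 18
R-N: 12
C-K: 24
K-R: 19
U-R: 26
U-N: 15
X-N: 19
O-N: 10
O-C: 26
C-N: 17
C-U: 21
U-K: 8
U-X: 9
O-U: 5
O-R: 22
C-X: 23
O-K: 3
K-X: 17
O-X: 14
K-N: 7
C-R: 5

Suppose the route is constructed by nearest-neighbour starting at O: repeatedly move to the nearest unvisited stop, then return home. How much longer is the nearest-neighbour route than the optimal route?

The nearest-neighbour route is 7 blocks longer than optimal.

From O: K=3, U=5, N=10, X=14, R=22, C=26 → choose K (3).
From K: N=7, U=8, X=17, R=19, C=24 → choose N (7).
From N: R=12, U=15, C=17, X=19 → choose R (12).
From R: C=5, X=18, U=26 → choose C (5).
From C: U=21, X=23 → choose U (21).
From U: X=9 → choose X (9).
NN route O → K → N → R → C → U → X → O costs 71.
Optimal: O → U → X → C → R → N → K → O costs 64 (by enumerating all 360 distinct tours).
Excess = 71 − 64 = 7.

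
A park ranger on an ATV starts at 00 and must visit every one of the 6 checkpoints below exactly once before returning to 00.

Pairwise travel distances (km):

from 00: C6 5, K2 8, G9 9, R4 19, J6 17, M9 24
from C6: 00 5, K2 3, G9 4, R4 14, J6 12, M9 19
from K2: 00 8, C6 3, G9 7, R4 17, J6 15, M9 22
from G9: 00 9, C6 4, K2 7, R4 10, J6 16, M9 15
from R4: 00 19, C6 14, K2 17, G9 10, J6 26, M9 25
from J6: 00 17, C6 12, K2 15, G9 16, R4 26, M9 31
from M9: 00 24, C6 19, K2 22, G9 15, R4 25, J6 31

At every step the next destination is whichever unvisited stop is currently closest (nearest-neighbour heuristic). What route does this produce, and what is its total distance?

Total distance 98 km via the nearest-neighbour route 00 → C6 → K2 → G9 → R4 → M9 → J6 → 00.

At 00 the remaining stops are C6 5, K2 8, G9 9, J6 17, R4 19, M9 24; go to C6.
At C6 the remaining stops are K2 3, G9 4, J6 12, R4 14, M9 19; go to K2.
At K2 the remaining stops are G9 7, J6 15, R4 17, M9 22; go to G9.
At G9 the remaining stops are R4 10, M9 15, J6 16; go to R4.
At R4 the remaining stops are M9 25, J6 26; go to M9.
At M9 the remaining stops are J6 31; go to J6.
Return J6→00: 17.
Total = 5 + 3 + 7 + 10 + 25 + 31 + 17 = 98.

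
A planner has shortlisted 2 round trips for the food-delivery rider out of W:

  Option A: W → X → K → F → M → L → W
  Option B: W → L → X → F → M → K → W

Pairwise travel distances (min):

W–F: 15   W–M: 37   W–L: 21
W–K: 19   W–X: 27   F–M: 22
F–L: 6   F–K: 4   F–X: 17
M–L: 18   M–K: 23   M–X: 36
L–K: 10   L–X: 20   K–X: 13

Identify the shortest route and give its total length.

105 min — Option A is the shortest.

Option A: 27 + 13 + 4 + 22 + 18 + 21 = 105
Option B: 21 + 20 + 17 + 22 + 23 + 19 = 122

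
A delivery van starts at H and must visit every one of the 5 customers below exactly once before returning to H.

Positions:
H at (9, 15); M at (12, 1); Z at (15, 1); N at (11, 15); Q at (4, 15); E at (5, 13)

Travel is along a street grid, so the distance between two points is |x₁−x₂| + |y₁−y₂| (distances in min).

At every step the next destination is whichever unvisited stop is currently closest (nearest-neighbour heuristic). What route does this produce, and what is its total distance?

54 min along H → N → Q → E → M → Z → H.

H → [N:2 / Q:5 / E:6 / M:17 / Z:20] → N (2)
N → [Q:7 / E:8 / M:15 / Z:18] → Q (7)
Q → [E:3 / M:22 / Z:25] → E (3)
E → [M:19 / Z:22] → M (19)
M → [Z:3] → Z (3)
Return Z→H: 20.
Total = 2 + 7 + 3 + 19 + 3 + 20 = 54.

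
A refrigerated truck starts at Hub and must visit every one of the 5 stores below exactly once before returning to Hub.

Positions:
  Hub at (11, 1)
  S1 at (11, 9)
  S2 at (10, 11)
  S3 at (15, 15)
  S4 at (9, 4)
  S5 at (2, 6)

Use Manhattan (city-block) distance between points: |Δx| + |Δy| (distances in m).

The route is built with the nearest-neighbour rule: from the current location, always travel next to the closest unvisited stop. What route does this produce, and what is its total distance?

Total distance 60 m via the nearest-neighbour route Hub → S4 → S1 → S2 → S3 → S5 → Hub.

Hub → [S4:5 / S1:8 / S2:11 / S5:14 / S3:18] → S4 (5)
S4 → [S1:7 / S2:8 / S5:9 / S3:17] → S1 (7)
S1 → [S2:3 / S3:10 / S5:12] → S2 (3)
S2 → [S3:9 / S5:13] → S3 (9)
S3 → [S5:22] → S5 (22)
Return S5→Hub: 14.
Total = 5 + 7 + 3 + 9 + 22 + 14 = 60.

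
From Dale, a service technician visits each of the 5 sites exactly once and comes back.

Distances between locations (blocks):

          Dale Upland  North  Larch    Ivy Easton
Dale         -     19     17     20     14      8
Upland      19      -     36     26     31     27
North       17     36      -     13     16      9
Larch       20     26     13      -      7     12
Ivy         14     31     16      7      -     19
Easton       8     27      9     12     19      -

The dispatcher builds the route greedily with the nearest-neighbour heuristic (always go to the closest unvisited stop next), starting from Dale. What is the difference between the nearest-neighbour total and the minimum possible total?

From Dale: Easton=8, Ivy=14, North=17, Upland=19, Larch=20 → choose Easton (8).
From Easton: North=9, Larch=12, Ivy=19, Upland=27 → choose North (9).
From North: Larch=13, Ivy=16, Upland=36 → choose Larch (13).
From Larch: Ivy=7, Upland=26 → choose Ivy (7).
From Ivy: Upland=31 → choose Upland (31).
NN route Dale → Easton → North → Larch → Ivy → Upland → Dale costs 87.
Optimal: Dale → Upland → Larch → Ivy → North → Easton → Dale costs 85 (by enumerating all 60 distinct tours).
Excess = 87 − 85 = 2.

Excess over optimum: 2 blocks.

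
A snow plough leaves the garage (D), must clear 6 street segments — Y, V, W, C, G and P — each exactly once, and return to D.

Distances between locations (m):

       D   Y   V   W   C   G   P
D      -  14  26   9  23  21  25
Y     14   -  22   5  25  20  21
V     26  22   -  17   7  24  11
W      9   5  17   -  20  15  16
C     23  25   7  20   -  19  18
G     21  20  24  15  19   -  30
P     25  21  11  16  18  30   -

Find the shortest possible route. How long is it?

93 m — the shortest possible round trip.

D-Y-V-W-C-G-P-D: 14+22+17+20+19+30+25 = 147
D-Y-V-W-C-P-G-D: 14+22+17+20+18+30+21 = 142
D-Y-V-W-G-C-P-D: 14+22+17+15+19+18+25 = 130
D-Y-V-W-G-P-C-D: 14+22+17+15+30+18+23 = 139
D-Y-V-W-P-C-G-D: 14+22+17+16+18+19+21 = 127
D-Y-V-W-P-G-C-D: 14+22+17+16+30+19+23 = 141
D-Y-V-C-W-G-P-D: 14+22+7+20+15+30+25 = 133
D-Y-V-C-W-P-G-D: 14+22+7+20+16+30+21 = 130
… (352 more)
D-Y-W-P-V-C-G-D: 14+5+16+11+7+19+21 = 93  ← best
The minimum is 93.
One optimal route: D → Y → W → P → V → C → G → D (or its reverse).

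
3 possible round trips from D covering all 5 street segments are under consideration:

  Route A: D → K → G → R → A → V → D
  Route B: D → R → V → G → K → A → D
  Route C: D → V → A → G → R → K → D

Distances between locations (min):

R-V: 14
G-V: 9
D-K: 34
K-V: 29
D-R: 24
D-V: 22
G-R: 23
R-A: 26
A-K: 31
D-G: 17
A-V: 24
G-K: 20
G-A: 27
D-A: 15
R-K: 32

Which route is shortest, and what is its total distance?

Route A: 34 + 20 + 23 + 26 + 24 + 22 = 149
Route B: 24 + 14 + 9 + 20 + 31 + 15 = 113
Route C: 22 + 24 + 27 + 23 + 32 + 34 = 162

113 min — Route B is the shortest.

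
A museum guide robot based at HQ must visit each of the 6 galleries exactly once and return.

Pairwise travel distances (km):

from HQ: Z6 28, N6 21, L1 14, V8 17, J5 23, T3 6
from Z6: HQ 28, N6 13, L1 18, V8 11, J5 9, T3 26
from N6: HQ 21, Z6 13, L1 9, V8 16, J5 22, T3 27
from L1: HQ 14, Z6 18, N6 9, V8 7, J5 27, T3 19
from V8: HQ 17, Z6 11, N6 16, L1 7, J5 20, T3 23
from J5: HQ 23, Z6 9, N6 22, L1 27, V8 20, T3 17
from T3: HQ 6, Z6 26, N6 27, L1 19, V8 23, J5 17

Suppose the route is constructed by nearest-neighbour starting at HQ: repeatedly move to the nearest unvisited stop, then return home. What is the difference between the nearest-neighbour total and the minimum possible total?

From HQ: T3=6, L1=14, V8=17, N6=21, J5=23, Z6=28 → choose T3 (6).
From T3: J5=17, L1=19, V8=23, Z6=26, N6=27 → choose J5 (17).
From J5: Z6=9, V8=20, N6=22, L1=27 → choose Z6 (9).
From Z6: V8=11, N6=13, L1=18 → choose V8 (11).
From V8: L1=7, N6=16 → choose L1 (7).
From L1: N6=9 → choose N6 (9).
NN route HQ → T3 → J5 → Z6 → V8 → L1 → N6 → HQ costs 80.
Optimal: HQ → V8 → L1 → N6 → Z6 → J5 → T3 → HQ costs 78 (by enumerating all 360 distinct tours).
Excess = 80 − 78 = 2.

2 km longer than the optimal tour.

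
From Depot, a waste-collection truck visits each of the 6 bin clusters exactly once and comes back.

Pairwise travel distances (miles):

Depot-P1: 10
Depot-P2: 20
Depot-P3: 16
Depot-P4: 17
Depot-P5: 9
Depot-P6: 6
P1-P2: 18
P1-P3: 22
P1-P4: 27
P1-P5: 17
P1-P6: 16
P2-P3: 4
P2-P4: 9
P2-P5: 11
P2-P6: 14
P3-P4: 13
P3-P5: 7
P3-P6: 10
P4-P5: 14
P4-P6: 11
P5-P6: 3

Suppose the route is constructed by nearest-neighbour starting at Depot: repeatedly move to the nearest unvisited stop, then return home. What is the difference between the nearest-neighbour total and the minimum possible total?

The nearest-neighbour route is 2 miles longer than optimal.

From Depot: P6=6, P5=9, P1=10, P3=16, P4=17, P2=20 → choose P6 (6).
From P6: P5=3, P3=10, P4=11, P2=14, P1=16 → choose P5 (3).
From P5: P3=7, P2=11, P4=14, P1=17 → choose P3 (7).
From P3: P2=4, P4=13, P1=22 → choose P2 (4).
From P2: P4=9, P1=18 → choose P4 (9).
From P4: P1=27 → choose P1 (27).
NN route Depot → P6 → P5 → P3 → P2 → P4 → P1 → Depot costs 66.
Optimal: Depot → P1 → P5 → P3 → P2 → P4 → P6 → Depot costs 64 (by enumerating all 360 distinct tours).
Excess = 66 − 64 = 2.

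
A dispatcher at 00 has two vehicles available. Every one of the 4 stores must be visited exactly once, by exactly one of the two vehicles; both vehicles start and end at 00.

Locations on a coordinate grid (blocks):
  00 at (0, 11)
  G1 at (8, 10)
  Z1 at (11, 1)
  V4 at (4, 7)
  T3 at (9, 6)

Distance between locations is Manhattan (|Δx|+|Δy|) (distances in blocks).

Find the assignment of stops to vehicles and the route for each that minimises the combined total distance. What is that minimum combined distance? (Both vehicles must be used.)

Try each way of splitting the stops between the two vehicles (each non-empty) and, for each split, find the best tour for each vehicle:
  {G1} + {Z1, V4, T3}: 18 + 42 = 60
  {Z1} + {G1, V4, T3}: 42 + 28 = 70
  {G1, Z1} + {V4, T3}: 42 + 28 = 70
  {V4} + {G1, Z1, T3}: 16 + 42 = 58
  {G1, V4} + {Z1, T3}: 24 + 42 = 66
  {Z1, V4} + {G1, T3}: 42 + 28 = 70
  … (7 splits in total)
Best: vehicle 1 00 → V4 → 00 = 16; vehicle 2 00 → G1 → Z1 → T3 → 00 = 42; combined 58.

Minimum combined distance: 58 blocks.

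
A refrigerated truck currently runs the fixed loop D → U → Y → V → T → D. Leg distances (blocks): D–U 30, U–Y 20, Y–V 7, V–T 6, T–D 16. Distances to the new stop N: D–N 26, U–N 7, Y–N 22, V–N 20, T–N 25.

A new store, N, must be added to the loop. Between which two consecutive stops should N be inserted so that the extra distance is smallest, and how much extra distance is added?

Minimum extra distance: 3 blocks, inserting N between D and U.

Insertion cost between consecutive stops i–j is d(i,N) + d(N,j) − d(i,j):
  between D and U: 26 + 7 − 30 = 3
  between U and Y: 7 + 22 − 20 = 9
  between Y and V: 22 + 20 − 7 = 35
  between V and T: 20 + 25 − 6 = 39
  between T and D: 25 + 26 − 16 = 35
Cheapest insertion is between D and U, adding 3.
New total = 79 + 3 = 82.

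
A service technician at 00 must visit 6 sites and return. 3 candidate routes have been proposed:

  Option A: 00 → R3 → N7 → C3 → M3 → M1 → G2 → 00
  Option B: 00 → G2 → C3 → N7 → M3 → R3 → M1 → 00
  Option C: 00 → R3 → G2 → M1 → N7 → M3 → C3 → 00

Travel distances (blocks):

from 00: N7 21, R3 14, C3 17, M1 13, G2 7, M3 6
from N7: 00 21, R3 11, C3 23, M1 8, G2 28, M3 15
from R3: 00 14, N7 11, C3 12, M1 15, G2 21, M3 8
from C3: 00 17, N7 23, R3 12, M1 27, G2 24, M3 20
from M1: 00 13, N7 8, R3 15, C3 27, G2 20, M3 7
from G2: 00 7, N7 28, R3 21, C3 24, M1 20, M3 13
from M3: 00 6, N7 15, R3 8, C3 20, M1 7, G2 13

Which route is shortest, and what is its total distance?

Option A: 14 + 11 + 23 + 20 + 7 + 20 + 7 = 102
Option B: 7 + 24 + 23 + 15 + 8 + 15 + 13 = 105
Option C: 14 + 21 + 20 + 8 + 15 + 20 + 17 = 115

102 blocks — Option A is the shortest.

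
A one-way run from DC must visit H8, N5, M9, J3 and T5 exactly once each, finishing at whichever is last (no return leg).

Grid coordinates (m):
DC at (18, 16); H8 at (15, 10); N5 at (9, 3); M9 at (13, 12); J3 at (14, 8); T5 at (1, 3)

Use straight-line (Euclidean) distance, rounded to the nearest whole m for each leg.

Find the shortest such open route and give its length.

Shortest open route: 26 m.

There are 5! = 120 possible orderings.
DC → H8 → N5 → M9 → J3 → T5: 7+9+10+4+14 = 44
DC → H8 → N5 → M9 → T5 → J3: 7+9+10+15+14 = 55
DC → H8 → N5 → J3 → M9 → T5: 7+9+7+4+15 = 42
DC → H8 → N5 → J3 → T5 → M9: 7+9+7+14+15 = 52
DC → H8 → N5 → T5 → M9 → J3: 7+9+8+15+4 = 43
DC → H8 → N5 → T5 → J3 → M9: 7+9+8+14+4 = 42
DC → H8 → M9 → N5 → J3 → T5: 7+3+10+7+14 = 41
DC → H8 → M9 → N5 → T5 → J3: 7+3+10+8+14 = 42
DC → H8 → M9 → J3 → N5 → T5: 7+3+4+7+8 = 29
DC → H8 → M9 → J3 → T5 → N5: 7+3+4+14+8 = 36
DC → H8 → M9 → T5 → N5 → J3: 7+3+15+8+7 = 40
DC → H8 → M9 → T5 → J3 → N5: 7+3+15+14+7 = 46
DC → H8 → J3 → N5 → M9 → T5: 7+2+7+10+15 = 41
DC → H8 → J3 → N5 → T5 → M9: 7+2+7+8+15 = 39
… (106 more)
DC → M9 → H8 → J3 → N5 → T5: 6+3+2+7+8 = 26  ← best
The minimum is 26.
One shortest path: DC → M9 → H8 → J3 → N5 → T5.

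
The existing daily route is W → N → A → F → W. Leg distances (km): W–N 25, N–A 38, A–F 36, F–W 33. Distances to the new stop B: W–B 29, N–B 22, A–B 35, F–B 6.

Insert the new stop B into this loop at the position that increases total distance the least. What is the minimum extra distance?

Insertion cost between consecutive stops i–j is d(i,B) + d(B,j) − d(i,j):
  between W and N: 29 + 22 − 25 = 26
  between N and A: 22 + 35 − 38 = 19
  between A and F: 35 + 6 − 36 = 5
  between F and W: 6 + 29 − 33 = 2
Cheapest insertion is between F and W, adding 2.
New total = 132 + 2 = 134.

Minimum extra distance: 2 km, inserting B between F and W.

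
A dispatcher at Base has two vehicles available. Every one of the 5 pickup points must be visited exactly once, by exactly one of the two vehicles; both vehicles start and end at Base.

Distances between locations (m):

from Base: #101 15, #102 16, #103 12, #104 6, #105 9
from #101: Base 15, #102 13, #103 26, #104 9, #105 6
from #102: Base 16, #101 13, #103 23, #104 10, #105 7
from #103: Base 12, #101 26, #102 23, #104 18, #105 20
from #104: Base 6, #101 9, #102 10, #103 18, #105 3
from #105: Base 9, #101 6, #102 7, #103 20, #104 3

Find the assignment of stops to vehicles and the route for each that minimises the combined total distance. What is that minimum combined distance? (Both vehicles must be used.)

Try each way of splitting the stops between the two vehicles (each non-empty) and, for each split, find the best tour for each vehicle:
  {#101} + {#102, #103, #104, #105}: 30 + 51 = 81
  {#102} + {#101, #103, #104, #105}: 32 + 53 = 85
  {#101, #102} + {#103, #104, #105}: 44 + 41 = 85
  {#103} + {#101, #102, #104, #105}: 24 + 44 = 68
  {#101, #103} + {#102, #104, #105}: 53 + 32 = 85
  {#102, #103} + {#101, #104, #105}: 51 + 30 = 81
  … (15 splits in total)
Best: vehicle 1 Base → #103 → Base = 24; vehicle 2 Base → #101 → #102 → #105 → #104 → Base = 44; combined 68.

Minimum combined distance: 68 m.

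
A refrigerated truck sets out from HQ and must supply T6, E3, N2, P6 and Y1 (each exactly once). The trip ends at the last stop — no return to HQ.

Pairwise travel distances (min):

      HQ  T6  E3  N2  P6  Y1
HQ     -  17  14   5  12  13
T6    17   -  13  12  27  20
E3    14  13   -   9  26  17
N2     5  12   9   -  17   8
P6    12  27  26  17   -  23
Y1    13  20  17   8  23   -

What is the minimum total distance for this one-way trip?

Minimum one-way distance = 65 min.

There are 5! = 120 possible orderings.
HQ→T6→E3→N2→P6→Y1: 17+13+9+17+23 = 79
HQ→T6→E3→N2→Y1→P6: 17+13+9+8+23 = 70
HQ→T6→E3→P6→N2→Y1: 17+13+26+17+8 = 81
HQ→T6→E3→P6→Y1→N2: 17+13+26+23+8 = 87
HQ→T6→E3→Y1→N2→P6: 17+13+17+8+17 = 72
HQ→T6→E3→Y1→P6→N2: 17+13+17+23+17 = 87
HQ→T6→N2→E3→P6→Y1: 17+12+9+26+23 = 87
HQ→T6→N2→E3→Y1→P6: 17+12+9+17+23 = 78
HQ→T6→N2→P6→E3→Y1: 17+12+17+26+17 = 89
HQ→T6→N2→P6→Y1→E3: 17+12+17+23+17 = 86
HQ→T6→N2→Y1→E3→P6: 17+12+8+17+26 = 80
HQ→T6→N2→Y1→P6→E3: 17+12+8+23+26 = 86
HQ→T6→P6→E3→N2→Y1: 17+27+26+9+8 = 87
HQ→T6→P6→E3→Y1→N2: 17+27+26+17+8 = 95
… (106 more)
HQ→P6→Y1→N2→E3→T6: 12+23+8+9+13 = 65  ← best
The minimum is 65.
One shortest path: HQ → P6 → Y1 → N2 → E3 → T6.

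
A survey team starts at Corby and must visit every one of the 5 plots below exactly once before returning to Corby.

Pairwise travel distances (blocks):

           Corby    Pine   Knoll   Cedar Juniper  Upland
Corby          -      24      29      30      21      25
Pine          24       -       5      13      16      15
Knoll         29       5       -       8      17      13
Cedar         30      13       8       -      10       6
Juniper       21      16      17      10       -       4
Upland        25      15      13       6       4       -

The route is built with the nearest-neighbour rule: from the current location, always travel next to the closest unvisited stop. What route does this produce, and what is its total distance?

At Corby the remaining stops are Juniper 21, Pine 24, Upland 25, Knoll 29, Cedar 30; go to Juniper.
At Juniper the remaining stops are Upland 4, Cedar 10, Pine 16, Knoll 17; go to Upland.
At Upland the remaining stops are Cedar 6, Knoll 13, Pine 15; go to Cedar.
At Cedar the remaining stops are Knoll 8, Pine 13; go to Knoll.
At Knoll the remaining stops are Pine 5; go to Pine.
Return Pine→Corby: 24.
Total = 21 + 4 + 6 + 8 + 5 + 24 = 68.

Total distance 68 blocks via the nearest-neighbour route Corby → Juniper → Upland → Cedar → Knoll → Pine → Corby.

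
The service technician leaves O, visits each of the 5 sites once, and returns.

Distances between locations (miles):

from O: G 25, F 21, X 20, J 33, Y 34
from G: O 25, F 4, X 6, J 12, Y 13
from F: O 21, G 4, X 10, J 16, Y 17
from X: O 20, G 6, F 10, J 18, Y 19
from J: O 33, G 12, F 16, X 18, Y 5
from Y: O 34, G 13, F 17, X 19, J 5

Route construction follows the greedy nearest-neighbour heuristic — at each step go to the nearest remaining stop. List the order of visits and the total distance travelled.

At O the remaining stops are X 20, F 21, G 25, J 33, Y 34; go to X.
At X the remaining stops are G 6, F 10, J 18, Y 19; go to G.
At G the remaining stops are F 4, J 12, Y 13; go to F.
At F the remaining stops are J 16, Y 17; go to J.
At J the remaining stops are Y 5; go to Y.
Return Y→O: 34.
Total = 20 + 6 + 4 + 16 + 5 + 34 = 85.

Total distance 85 miles via the nearest-neighbour route O → X → G → F → J → Y → O.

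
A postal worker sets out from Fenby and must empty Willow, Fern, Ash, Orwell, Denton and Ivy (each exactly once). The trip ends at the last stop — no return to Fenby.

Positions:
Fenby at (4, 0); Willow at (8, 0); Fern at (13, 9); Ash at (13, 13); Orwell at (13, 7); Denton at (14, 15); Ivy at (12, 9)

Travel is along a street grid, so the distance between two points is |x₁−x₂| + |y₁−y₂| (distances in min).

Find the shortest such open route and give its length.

There are 6! = 720 possible orderings.
Fenby - Willow - Fern - Ash - Orwell - Denton - Ivy: 4+14+4+6+9+8 = 45
Fenby - Willow - Fern - Ash - Orwell - Ivy - Denton: 4+14+4+6+3+8 = 39
Fenby - Willow - Fern - Ash - Denton - Orwell - Ivy: 4+14+4+3+9+3 = 37
Fenby - Willow - Fern - Ash - Denton - Ivy - Orwell: 4+14+4+3+8+3 = 36
Fenby - Willow - Fern - Ash - Ivy - Orwell - Denton: 4+14+4+5+3+9 = 39
Fenby - Willow - Fern - Ash - Ivy - Denton - Orwell: 4+14+4+5+8+9 = 44
Fenby - Willow - Fern - Orwell - Ash - Denton - Ivy: 4+14+2+6+3+8 = 37
Fenby - Willow - Fern - Orwell - Ash - Ivy - Denton: 4+14+2+6+5+8 = 39
… (712 more)
Fenby - Willow - Orwell - Fern - Ivy - Ash - Denton: 4+12+2+1+5+3 = 27  ← best
The minimum is 27.
One shortest path: Fenby → Willow → Orwell → Fern → Ivy → Ash → Denton.

Shortest open route: 27 min.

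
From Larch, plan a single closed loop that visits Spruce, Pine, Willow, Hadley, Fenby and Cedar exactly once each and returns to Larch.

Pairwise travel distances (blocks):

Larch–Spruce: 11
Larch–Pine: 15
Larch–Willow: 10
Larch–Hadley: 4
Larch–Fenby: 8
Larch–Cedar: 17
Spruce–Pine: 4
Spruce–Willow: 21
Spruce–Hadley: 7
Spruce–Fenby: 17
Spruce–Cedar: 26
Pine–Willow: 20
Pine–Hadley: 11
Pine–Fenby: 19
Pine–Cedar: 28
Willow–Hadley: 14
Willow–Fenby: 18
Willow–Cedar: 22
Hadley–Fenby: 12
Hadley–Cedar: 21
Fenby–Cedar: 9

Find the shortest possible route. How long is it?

Larch - Spruce - Pine - Willow - Hadley - Fenby - Cedar - Larch: 11+4+20+14+12+9+17 = 87
Larch - Spruce - Pine - Willow - Hadley - Cedar - Fenby - Larch: 11+4+20+14+21+9+8 = 87
Larch - Spruce - Pine - Willow - Fenby - Hadley - Cedar - Larch: 11+4+20+18+12+21+17 = 103
Larch - Spruce - Pine - Willow - Fenby - Cedar - Hadley - Larch: 11+4+20+18+9+21+4 = 87
Larch - Spruce - Pine - Willow - Cedar - Hadley - Fenby - Larch: 11+4+20+22+21+12+8 = 98
Larch - Spruce - Pine - Willow - Cedar - Fenby - Hadley - Larch: 11+4+20+22+9+12+4 = 82
Larch - Spruce - Pine - Hadley - Willow - Fenby - Cedar - Larch: 11+4+11+14+18+9+17 = 84
Larch - Spruce - Pine - Hadley - Willow - Cedar - Fenby - Larch: 11+4+11+14+22+9+8 = 79
… (352 more)
Larch - Hadley - Spruce - Pine - Willow - Cedar - Fenby - Larch: 4+7+4+20+22+9+8 = 74  ← best
The minimum is 74.
One optimal route: Larch → Hadley → Spruce → Pine → Willow → Cedar → Fenby → Larch (or its reverse).

Minimum total distance: 74 blocks.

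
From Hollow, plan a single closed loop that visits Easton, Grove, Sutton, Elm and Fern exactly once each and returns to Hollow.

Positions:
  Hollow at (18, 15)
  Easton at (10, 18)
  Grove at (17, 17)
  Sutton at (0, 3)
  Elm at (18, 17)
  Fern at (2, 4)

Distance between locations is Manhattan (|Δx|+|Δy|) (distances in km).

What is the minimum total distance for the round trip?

Minimum total distance: 66 km.

With 5 stops there are 5!/2 = 60 distinct round trips (a route and its reverse cost the same).
Hollow - Easton - Grove - Sutton - Elm - Fern - Hollow: 11+8+31+32+29+27 = 138
Hollow - Easton - Grove - Sutton - Fern - Elm - Hollow: 11+8+31+3+29+2 = 84
Hollow - Easton - Grove - Elm - Sutton - Fern - Hollow: 11+8+1+32+3+27 = 82
Hollow - Easton - Grove - Elm - Fern - Sutton - Hollow: 11+8+1+29+3+30 = 82
Hollow - Easton - Grove - Fern - Sutton - Elm - Hollow: 11+8+28+3+32+2 = 84
Hollow - Easton - Grove - Fern - Elm - Sutton - Hollow: 11+8+28+29+32+30 = 138
Hollow - Easton - Sutton - Grove - Elm - Fern - Hollow: 11+25+31+1+29+27 = 124
Hollow - Easton - Sutton - Grove - Fern - Elm - Hollow: 11+25+31+28+29+2 = 126
Hollow - Easton - Sutton - Elm - Grove - Fern - Hollow: 11+25+32+1+28+27 = 124
Hollow - Easton - Sutton - Elm - Fern - Grove - Hollow: 11+25+32+29+28+3 = 128
Hollow - Easton - Sutton - Fern - Grove - Elm - Hollow: 11+25+3+28+1+2 = 70
Hollow - Easton - Sutton - Fern - Elm - Grove - Hollow: 11+25+3+29+1+3 = 72
Hollow - Easton - Elm - Grove - Sutton - Fern - Hollow: 11+9+1+31+3+27 = 82
Hollow - Easton - Elm - Grove - Fern - Sutton - Hollow: 11+9+1+28+3+30 = 82
… (46 more)
Hollow - Sutton - Fern - Easton - Grove - Elm - Hollow: 30+3+22+8+1+2 = 66  ← best
The minimum is 66.
One optimal route: Hollow → Sutton → Fern → Easton → Grove → Elm → Hollow (or its reverse).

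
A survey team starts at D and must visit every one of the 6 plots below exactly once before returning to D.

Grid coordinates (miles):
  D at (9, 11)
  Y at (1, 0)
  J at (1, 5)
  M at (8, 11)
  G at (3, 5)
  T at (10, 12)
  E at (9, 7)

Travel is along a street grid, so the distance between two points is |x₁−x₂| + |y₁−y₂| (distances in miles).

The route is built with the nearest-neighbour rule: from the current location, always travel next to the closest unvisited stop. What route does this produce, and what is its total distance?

Nearest-neighbour total = 44 miles; route D → M → T → E → G → J → Y → D.

D → [M:1 / T:2 / E:4 / G:12 / J:14 / Y:19] → M (1)
M → [T:3 / E:5 / G:11 / J:13 / Y:18] → T (3)
T → [E:6 / G:14 / J:16 / Y:21] → E (6)
E → [G:8 / J:10 / Y:15] → G (8)
G → [J:2 / Y:7] → J (2)
J → [Y:5] → Y (5)
Return Y→D: 19.
Total = 1 + 3 + 6 + 8 + 2 + 5 + 19 = 44.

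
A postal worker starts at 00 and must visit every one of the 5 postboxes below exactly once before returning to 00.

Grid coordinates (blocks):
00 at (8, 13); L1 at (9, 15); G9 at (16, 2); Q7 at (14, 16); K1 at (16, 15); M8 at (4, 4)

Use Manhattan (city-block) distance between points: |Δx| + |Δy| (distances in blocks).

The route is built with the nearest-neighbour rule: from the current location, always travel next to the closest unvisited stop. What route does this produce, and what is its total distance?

00 → [L1:3 / Q7:9 / K1:10 / M8:13 / G9:19] → L1 (3)
L1 → [Q7:6 / K1:7 / M8:16 / G9:20] → Q7 (6)
Q7 → [K1:3 / G9:16 / M8:22] → K1 (3)
K1 → [G9:13 / M8:23] → G9 (13)
G9 → [M8:14] → M8 (14)
Return M8→00: 13.
Total = 3 + 6 + 3 + 13 + 14 + 13 = 52.

52 blocks along 00 → L1 → Q7 → K1 → G9 → M8 → 00.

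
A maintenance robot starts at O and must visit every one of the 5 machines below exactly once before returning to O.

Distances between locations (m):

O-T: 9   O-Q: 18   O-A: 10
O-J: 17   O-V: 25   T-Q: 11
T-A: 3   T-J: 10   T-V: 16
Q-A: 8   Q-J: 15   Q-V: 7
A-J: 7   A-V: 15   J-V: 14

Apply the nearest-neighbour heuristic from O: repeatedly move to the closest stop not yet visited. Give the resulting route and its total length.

Nearest-neighbour total = 58 m; route O → T → A → J → V → Q → O.

At O the remaining stops are T 9, A 10, J 17, Q 18, V 25; go to T.
At T the remaining stops are A 3, J 10, Q 11, V 16; go to A.
At A the remaining stops are J 7, Q 8, V 15; go to J.
At J the remaining stops are V 14, Q 15; go to V.
At V the remaining stops are Q 7; go to Q.
Return Q→O: 18.
Total = 9 + 3 + 7 + 14 + 7 + 18 = 58.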